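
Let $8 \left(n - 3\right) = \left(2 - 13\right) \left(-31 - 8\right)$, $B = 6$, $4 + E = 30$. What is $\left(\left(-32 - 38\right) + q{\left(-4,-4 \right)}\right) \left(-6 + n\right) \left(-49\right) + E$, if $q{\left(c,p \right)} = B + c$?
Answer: $\frac{337417}{2} \approx 1.6871 \cdot 10^{5}$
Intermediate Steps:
$E = 26$ ($E = -4 + 30 = 26$)
$n = \frac{453}{8}$ ($n = 3 + \frac{\left(2 - 13\right) \left(-31 - 8\right)}{8} = 3 + \frac{\left(-11\right) \left(-39\right)}{8} = 3 + \frac{1}{8} \cdot 429 = 3 + \frac{429}{8} = \frac{453}{8} \approx 56.625$)
$q{\left(c,p \right)} = 6 + c$
$\left(\left(-32 - 38\right) + q{\left(-4,-4 \right)}\right) \left(-6 + n\right) \left(-49\right) + E = \left(\left(-32 - 38\right) + \left(6 - 4\right)\right) \left(-6 + \frac{453}{8}\right) \left(-49\right) + 26 = \left(\left(-32 - 38\right) + 2\right) \frac{405}{8} \left(-49\right) + 26 = \left(-70 + 2\right) \frac{405}{8} \left(-49\right) + 26 = \left(-68\right) \frac{405}{8} \left(-49\right) + 26 = \left(- \frac{6885}{2}\right) \left(-49\right) + 26 = \frac{337365}{2} + 26 = \frac{337417}{2}$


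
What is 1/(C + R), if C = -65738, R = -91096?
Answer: -1/156834 ≈ -6.3762e-6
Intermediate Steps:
1/(C + R) = 1/(-65738 - 91096) = 1/(-156834) = -1/156834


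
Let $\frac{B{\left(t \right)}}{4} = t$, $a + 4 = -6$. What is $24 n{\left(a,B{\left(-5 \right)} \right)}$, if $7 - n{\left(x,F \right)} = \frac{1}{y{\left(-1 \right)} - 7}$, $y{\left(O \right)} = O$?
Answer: $171$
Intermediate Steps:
$a = -10$ ($a = -4 - 6 = -10$)
$B{\left(t \right)} = 4 t$
$n{\left(x,F \right)} = \frac{57}{8}$ ($n{\left(x,F \right)} = 7 - \frac{1}{-1 - 7} = 7 - \frac{1}{-8} = 7 - - \frac{1}{8} = 7 + \frac{1}{8} = \frac{57}{8}$)
$24 n{\left(a,B{\left(-5 \right)} \right)} = 24 \cdot \frac{57}{8} = 171$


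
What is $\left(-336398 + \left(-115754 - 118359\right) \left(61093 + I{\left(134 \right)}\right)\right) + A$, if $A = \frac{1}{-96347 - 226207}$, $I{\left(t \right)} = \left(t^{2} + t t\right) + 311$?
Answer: $- \frac{7348837163648725}{322554} \approx -2.2783 \cdot 10^{10}$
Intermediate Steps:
$I{\left(t \right)} = 311 + 2 t^{2}$ ($I{\left(t \right)} = \left(t^{2} + t^{2}\right) + 311 = 2 t^{2} + 311 = 311 + 2 t^{2}$)
$A = - \frac{1}{322554}$ ($A = \frac{1}{-322554} = - \frac{1}{322554} \approx -3.1003 \cdot 10^{-6}$)
$\left(-336398 + \left(-115754 - 118359\right) \left(61093 + I{\left(134 \right)}\right)\right) + A = \left(-336398 + \left(-115754 - 118359\right) \left(61093 + \left(311 + 2 \cdot 134^{2}\right)\right)\right) - \frac{1}{322554} = \left(-336398 - 234113 \left(61093 + \left(311 + 2 \cdot 17956\right)\right)\right) - \frac{1}{322554} = \left(-336398 - 234113 \left(61093 + \left(311 + 35912\right)\right)\right) - \frac{1}{322554} = \left(-336398 - 234113 \left(61093 + 36223\right)\right) - \frac{1}{322554} = \left(-336398 - 22782940708\right) - \frac{1}{322554} = -22783277106 - \frac{1}{322554} = - \frac{7348837163648725}{322554}$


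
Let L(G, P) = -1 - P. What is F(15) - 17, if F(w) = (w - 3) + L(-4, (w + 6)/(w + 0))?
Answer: -37/5 ≈ -7.4000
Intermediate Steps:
F(w) = -4 + w - (6 + w)/w (F(w) = (w - 3) + (-1 - (w + 6)/(w + 0)) = (-3 + w) + (-1 - (6 + w)/w) = -4 + w - (6 + w)/w)
F(15) - 17 = (-5 + 15 - 6/15) - 17 = (-5 + 15 - 6*1/15) - 17 = (-5 + 15 - ⅖) - 17 = 48/5 - 17 = -37/5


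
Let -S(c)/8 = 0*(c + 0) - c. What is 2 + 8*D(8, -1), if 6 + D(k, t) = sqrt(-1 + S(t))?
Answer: -46 + 24*I ≈ -46.0 + 24.0*I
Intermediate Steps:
S(c) = 8*c (S(c) = -8*(0*(c + 0) - c) = -8*(0*c - c) = -8*(0 - c) = -(-8)*c = 8*c)
D(k, t) = -6 + sqrt(-1 + 8*t)
2 + 8*D(8, -1) = 2 + 8*(-6 + sqrt(-1 + 8*(-1))) = 2 + 8*(-6 + sqrt(-1 - 8)) = 2 + 8*(-6 + sqrt(-9)) = 2 + 8*(-6 + 3*I) = 2 + (-48 + 24*I) = -46 + 24*I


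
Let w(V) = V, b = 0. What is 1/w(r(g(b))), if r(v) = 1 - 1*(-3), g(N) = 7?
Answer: 1/4 ≈ 0.25000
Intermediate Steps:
r(v) = 4 (r(v) = 1 + 3 = 4)
1/w(r(g(b))) = 1/4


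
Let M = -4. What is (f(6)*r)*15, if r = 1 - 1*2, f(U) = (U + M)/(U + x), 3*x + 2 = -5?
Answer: -90/11 ≈ -8.1818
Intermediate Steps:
x = -7/3 (x = -⅔ + (⅓)*(-5) = -⅔ - 5/3 = -7/3 ≈ -2.3333)
f(U) = (-4 + U)/(-7/3 + U) (f(U) = (U - 4)/(U - 7/3) = (-4 + U)/(-7/3 + U))
r = -1 (r = 1 - 2 = -1)
(f(6)*r)*15 = ((3*(-4 + 6)/(-7 + 3*6))*(-1))*15 = ((3*2/(-7 + 18))*(-1))*15 = ((3*2/11)*(-1))*15 = ((3*(1/11)*2)*(-1))*15 = ((6/11)*(-1))*15 = -6/11*15 = -90/11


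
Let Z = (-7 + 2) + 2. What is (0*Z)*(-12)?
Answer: 0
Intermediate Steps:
Z = -3 (Z = -5 + 2 = -3)
(0*Z)*(-12) = (0*(-3))*(-12) = 0*(-12) = 0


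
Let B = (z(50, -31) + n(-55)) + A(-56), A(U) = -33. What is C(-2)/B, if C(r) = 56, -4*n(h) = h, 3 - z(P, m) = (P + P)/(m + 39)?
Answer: -224/115 ≈ -1.9478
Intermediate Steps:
z(P, m) = 3 - 2*P/(39 + m) (z(P, m) = 3 - (P + P)/(m + 39) = 3 - 2*P/(39 + m))
n(h) = -h/4
B = -115/4 (B = ((117 - 2*50 + 3*(-31))/(39 - 31) - 1/4*(-55)) - 33 = ((117 - 100 - 93)/8 + 55/4) - 33 = ((1/8)*(-76) + 55/4) - 33 = (-19/2 + 55/4) - 33 = 17/4 - 33 = -115/4 ≈ -28.750)
C(-2)/B = 56/(-115/4) = 56*(-4/115) = -224/115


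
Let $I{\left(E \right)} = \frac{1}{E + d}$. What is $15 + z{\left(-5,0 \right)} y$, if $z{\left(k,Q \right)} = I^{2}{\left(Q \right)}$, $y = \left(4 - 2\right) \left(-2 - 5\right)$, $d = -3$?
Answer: $\frac{121}{9} \approx 13.444$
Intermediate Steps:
$I{\left(E \right)} = \frac{1}{-3 + E}$ ($I{\left(E \right)} = \frac{1}{E - 3} = \frac{1}{-3 + E}$)
$y = -14$ ($y = 2 \left(-7\right) = -14$)
$z{\left(k,Q \right)} = \frac{1}{\left(-3 + Q\right)^{2}}$ ($z{\left(k,Q \right)} = \left(\frac{1}{-3 + Q}\right)^{2} = \frac{1}{\left(-3 + Q\right)^{2}}$)
$15 + z{\left(-5,0 \right)} y = 15 + \frac{1}{\left(-3 + 0\right)^{2}} \left(-14\right) = 15 + \frac{1}{9} \left(-14\right) = 15 - \frac{14}{9} = \frac{121}{9}$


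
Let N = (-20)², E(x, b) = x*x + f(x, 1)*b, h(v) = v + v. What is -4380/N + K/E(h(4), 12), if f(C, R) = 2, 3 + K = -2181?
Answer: -7869/220 ≈ -35.768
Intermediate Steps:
K = -2184 (K = -3 - 2181 = -2184)
h(v) = 2*v
E(x, b) = x² + 2*b (E(x, b) = x*x + 2*b = x² + 2*b)
N = 400
-4380/N + K/E(h(4), 12) = -4380/400 - 2184/((2*4)² + 2*12) = -4380*1/400 - 2184/(8² + 24) = -219/20 - 2184/(64 + 24) = -219/20 - 2184/88 = -219/20 - 2184*1/88 = -219/20 - 273/11 = -7869/220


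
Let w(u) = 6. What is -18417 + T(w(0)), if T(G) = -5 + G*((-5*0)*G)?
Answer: -18422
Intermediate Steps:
T(G) = -5 (T(G) = -5 + G*(0*G) = -5 + G*0 = -5 + 0 = -5)
-18417 + T(w(0)) = -18417 - 5 = -18422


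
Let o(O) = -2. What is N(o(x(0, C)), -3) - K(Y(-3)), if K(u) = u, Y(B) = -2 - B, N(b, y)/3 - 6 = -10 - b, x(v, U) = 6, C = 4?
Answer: -7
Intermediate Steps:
N(b, y) = -12 - 3*b (N(b, y) = 18 + 3*(-10 - b) = 18 + (-30 - 3*b) = -12 - 3*b)
N(o(x(0, C)), -3) - K(Y(-3)) = (-12 - 3*(-2)) - (-2 - 1*(-3)) = (-12 + 6) - (-2 + 3) = -6 - 1*1 = -6 - 1 = -7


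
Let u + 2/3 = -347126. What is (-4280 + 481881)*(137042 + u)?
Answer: -301009940654/3 ≈ -1.0034e+11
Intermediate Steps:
u = -1041380/3 (u = -⅔ - 347126 = -1041380/3 ≈ -3.4713e+5)
(-4280 + 481881)*(137042 + u) = (-4280 + 481881)*(137042 - 1041380/3) = 477601*(-630254/3) = -301009940654/3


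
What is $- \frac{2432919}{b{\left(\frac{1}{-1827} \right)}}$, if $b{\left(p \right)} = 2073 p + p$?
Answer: $\frac{4444943013}{2074} \approx 2.1432 \cdot 10^{6}$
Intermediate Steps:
$b{\left(p \right)} = 2074 p$
$- \frac{2432919}{b{\left(\frac{1}{-1827} \right)}} = - \frac{2432919}{2074 \frac{1}{-1827}} = - \frac{2432919}{2074 \left(- \frac{1}{1827}\right)} = - \frac{2432919}{- \frac{2074}{1827}} = \left(-2432919\right) \left(- \frac{1827}{2074}\right) = \frac{4444943013}{2074}$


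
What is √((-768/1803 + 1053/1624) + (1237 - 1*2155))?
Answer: I*√218573967849538/488012 ≈ 30.295*I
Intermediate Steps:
√((-768/1803 + 1053/1624) + (1237 - 1*2155)) = √((-768*1/1803 + 1053*(1/1624)) + (1237 - 2155)) = √((-256/601 + 1053/1624) - 918) = √(217109/976024 - 918) = √(-895772923/976024) = I*√218573967849538/488012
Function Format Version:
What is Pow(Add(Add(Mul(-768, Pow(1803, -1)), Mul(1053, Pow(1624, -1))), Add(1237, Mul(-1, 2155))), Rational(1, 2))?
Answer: Mul(Rational(1, 488012), I, Pow(218573967849538, Rational(1, 2))) ≈ Mul(30.295, I)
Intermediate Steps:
Pow(Add(Add(Mul(-768, Pow(1803, -1)), Mul(1053, Pow(1624, -1))), Add(1237, Mul(-1, 2155))), Rational(1, 2)) = Pow(Add(Add(Mul(-768, Rational(1, 1803)), Mul(1053, Rational(1, 1624))), Add(1237, -2155)), Rational(1, 2)) = Pow(Add(Add(Rational(-256, 601), Rational(1053, 1624)), -918), Rational(1, 2)) = Pow(Add(Rational(217109, 976024), -918), Rational(1, 2)) = Pow(Rational(-895772923, 976024), Rational(1, 2)) = Mul(Rational(1, 488012), I, Pow(218573967849538, Rational(1, 2)))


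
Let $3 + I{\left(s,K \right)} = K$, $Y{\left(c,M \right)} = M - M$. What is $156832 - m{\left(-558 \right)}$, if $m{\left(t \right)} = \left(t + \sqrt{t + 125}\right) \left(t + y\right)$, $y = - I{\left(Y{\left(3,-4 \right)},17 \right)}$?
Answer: $-162344 + 572 i \sqrt{433} \approx -1.6234 \cdot 10^{5} + 11903.0 i$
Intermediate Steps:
$Y{\left(c,M \right)} = 0$
$I{\left(s,K \right)} = -3 + K$
$y = -14$ ($y = - (-3 + 17) = \left(-1\right) 14 = -14$)
$m{\left(t \right)} = \left(-14 + t\right) \left(t + \sqrt{125 + t}\right)$ ($m{\left(t \right)} = \left(t + \sqrt{t + 125}\right) \left(t - 14\right) = \left(t + \sqrt{125 + t}\right) \left(-14 + t\right) = \left(-14 + t\right) \left(t + \sqrt{125 + t}\right)$)
$156832 - m{\left(-558 \right)} = 156832 - \left(\left(-558\right)^{2} - -7812 - 14 \sqrt{125 - 558} - 558 \sqrt{125 - 558}\right) = 156832 - \left(311364 + 7812 - 14 \sqrt{-433} - 558 \sqrt{-433}\right) = 156832 - \left(311364 + 7812 - 14 i \sqrt{433} - 558 i \sqrt{433}\right) = 156832 - \left(319176 - 572 i \sqrt{433}\right) = -162344 + 572 i \sqrt{433}$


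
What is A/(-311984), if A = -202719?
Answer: 202719/311984 ≈ 0.64977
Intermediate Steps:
A/(-311984) = -202719/(-311984) = -202719*(-1/311984) = 202719/311984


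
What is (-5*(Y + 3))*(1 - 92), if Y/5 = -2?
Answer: -3185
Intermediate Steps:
Y = -10 (Y = 5*(-2) = -10)
(-5*(Y + 3))*(1 - 92) = (-5*(-10 + 3))*(1 - 92) = -5*(-7)*(-91) = 35*(-91) = -3185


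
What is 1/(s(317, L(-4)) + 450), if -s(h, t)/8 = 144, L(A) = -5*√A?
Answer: -1/702 ≈ -0.0014245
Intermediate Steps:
s(h, t) = -1152 (s(h, t) = -8*144 = -1152)
1/(s(317, L(-4)) + 450) = 1/(-1152 + 450) = 1/(-702) = -1/702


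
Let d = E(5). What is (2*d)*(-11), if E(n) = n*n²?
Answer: -2750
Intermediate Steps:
E(n) = n³
d = 125 (d = 5³ = 125)
(2*d)*(-11) = (2*125)*(-11) = 250*(-11) = -2750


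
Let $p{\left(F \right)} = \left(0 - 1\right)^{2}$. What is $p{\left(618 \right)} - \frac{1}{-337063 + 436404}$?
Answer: $\frac{99340}{99341} \approx 0.99999$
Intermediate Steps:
$p{\left(F \right)} = 1$ ($p{\left(F \right)} = \left(-1\right)^{2} = 1$)
$p{\left(618 \right)} - \frac{1}{-337063 + 436404} = 1 - \frac{1}{-337063 + 436404} = 1 - \frac{1}{99341} = \frac{99340}{99341}$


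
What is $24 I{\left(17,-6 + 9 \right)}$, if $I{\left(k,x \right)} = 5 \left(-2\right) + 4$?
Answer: $-144$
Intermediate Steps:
$I{\left(k,x \right)} = -6$ ($I{\left(k,x \right)} = -10 + 4 = -6$)
$24 I{\left(17,-6 + 9 \right)} = 24 \left(-6\right) = -144$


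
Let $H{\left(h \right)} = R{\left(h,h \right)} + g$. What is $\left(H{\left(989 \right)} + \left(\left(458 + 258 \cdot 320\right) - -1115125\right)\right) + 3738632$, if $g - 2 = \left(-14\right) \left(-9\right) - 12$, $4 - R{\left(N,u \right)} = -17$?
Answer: $4936912$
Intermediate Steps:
$R{\left(N,u \right)} = 21$ ($R{\left(N,u \right)} = 4 - -17 = 4 + 17 = 21$)
$g = 116$ ($g = 2 - -114 = 2 + \left(126 - 12\right) = 2 + 114 = 116$)
$H{\left(h \right)} = 137$ ($H{\left(h \right)} = 21 + 116 = 137$)
$\left(H{\left(989 \right)} + \left(\left(458 + 258 \cdot 320\right) - -1115125\right)\right) + 3738632 = \left(137 + \left(\left(458 + 258 \cdot 320\right) - -1115125\right)\right) + 3738632 = \left(137 + \left(\left(458 + 82560\right) + 1115125\right)\right) + 3738632 = \left(137 + \left(83018 + 1115125\right)\right) + 3738632 = \left(137 + 1198143\right) + 3738632 = 1198280 + 3738632 = 4936912$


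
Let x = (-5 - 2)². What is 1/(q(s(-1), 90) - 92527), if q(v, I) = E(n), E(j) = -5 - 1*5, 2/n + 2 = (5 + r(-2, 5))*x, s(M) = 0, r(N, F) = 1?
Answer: -1/92537 ≈ -1.0806e-5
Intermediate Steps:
x = 49 (x = (-7)² = 49)
n = 1/146 (n = 2/(-2 + (5 + 1)*49) = 2/(-2 + 6*49) = 2/(-2 + 294) = 2/292 = 2*(1/292) = 1/146 ≈ 0.0068493)
E(j) = -10 (E(j) = -5 - 5 = -10)
q(v, I) = -10
1/(q(s(-1), 90) - 92527) = 1/(-10 - 92527) = 1/(-92537) = -1/92537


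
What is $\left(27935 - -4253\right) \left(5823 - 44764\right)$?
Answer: $-1253432908$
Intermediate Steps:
$\left(27935 - -4253\right) \left(5823 - 44764\right) = \left(27935 + 4253\right) \left(-38941\right) = 32188 \left(-38941\right) = -1253432908$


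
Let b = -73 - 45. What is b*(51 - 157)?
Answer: 12508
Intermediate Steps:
b = -118
b*(51 - 157) = -118*(51 - 157) = -118*(-106) = 12508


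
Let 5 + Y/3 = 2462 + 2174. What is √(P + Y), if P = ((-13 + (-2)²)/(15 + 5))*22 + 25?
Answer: √1390810/10 ≈ 117.93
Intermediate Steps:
Y = 13893 (Y = -15 + 3*(2462 + 2174) = -15 + 3*4636 = -15 + 13908 = 13893)
P = 151/10 (P = ((-13 + 4)/20)*22 + 25 = -9*1/20*22 + 25 = -9/20*22 + 25 = -99/10 + 25 = 151/10 ≈ 15.100)
√(P + Y) = √(151/10 + 13893) = √(139081/10) = √1390810/10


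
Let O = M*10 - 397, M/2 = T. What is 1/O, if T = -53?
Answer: -1/1457 ≈ -0.00068634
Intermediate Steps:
M = -106 (M = 2*(-53) = -106)
O = -1457 (O = -106*10 - 397 = -1060 - 397 = -1457)
1/O = 1/(-1457) = -1/1457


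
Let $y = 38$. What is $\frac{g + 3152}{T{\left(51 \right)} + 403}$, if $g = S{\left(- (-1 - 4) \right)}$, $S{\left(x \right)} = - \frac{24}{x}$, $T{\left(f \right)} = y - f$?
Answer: $\frac{7868}{975} \approx 8.0697$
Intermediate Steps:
$T{\left(f \right)} = 38 - f$
$g = - \frac{24}{5}$ ($g = - \frac{24}{\left(-1\right) \left(-1 - 4\right)} = - \frac{24}{\left(-1\right) \left(-5\right)} = - \frac{24}{5} \approx -4.8$)
$\frac{g + 3152}{T{\left(51 \right)} + 403} = \frac{- \frac{24}{5} + 3152}{\left(38 - 51\right) + 403} = \frac{15736}{5 \left(\left(38 - 51\right) + 403\right)} = \frac{15736}{5 \left(-13 + 403\right)} = \frac{15736}{5 \cdot 390} = \frac{15736}{5} \cdot \frac{1}{390} = \frac{7868}{975}$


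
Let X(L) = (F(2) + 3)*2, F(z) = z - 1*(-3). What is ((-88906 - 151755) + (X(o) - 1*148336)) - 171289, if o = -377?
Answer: -560270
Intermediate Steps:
F(z) = 3 + z (F(z) = z + 3 = 3 + z)
X(L) = 16 (X(L) = ((3 + 2) + 3)*2 = (5 + 3)*2 = 8*2 = 16)
((-88906 - 151755) + (X(o) - 1*148336)) - 171289 = ((-88906 - 151755) + (16 - 1*148336)) - 171289 = (-240661 + (16 - 148336)) - 171289 = (-240661 - 148320) - 171289 = -388981 - 171289 = -560270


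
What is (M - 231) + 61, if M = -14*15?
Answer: -380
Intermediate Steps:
M = -210
(M - 231) + 61 = (-210 - 231) + 61 = -441 + 61 = -380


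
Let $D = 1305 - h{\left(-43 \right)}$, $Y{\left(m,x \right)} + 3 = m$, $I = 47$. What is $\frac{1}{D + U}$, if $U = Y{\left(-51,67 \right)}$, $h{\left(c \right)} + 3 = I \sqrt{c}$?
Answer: $\frac{1254}{1667503} + \frac{47 i \sqrt{43}}{1667503} \approx 0.00075202 + 0.00018483 i$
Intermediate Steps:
$Y{\left(m,x \right)} = -3 + m$
$h{\left(c \right)} = -3 + 47 \sqrt{c}$
$D = 1308 - 47 i \sqrt{43}$ ($D = 1305 - \left(-3 + 47 \sqrt{-43}\right) = 1305 - \left(-3 + 47 i \sqrt{43}\right) = 1305 + \left(3 - 47 i \sqrt{43}\right) = 1308 - 47 i \sqrt{43} \approx 1308.0 - 308.2 i$)
$U = -54$ ($U = -3 - 51 = -54$)
$\frac{1}{D + U} = \frac{1}{\left(1308 - 47 i \sqrt{43}\right) - 54} = \frac{1}{1254 - 47 i \sqrt{43}}$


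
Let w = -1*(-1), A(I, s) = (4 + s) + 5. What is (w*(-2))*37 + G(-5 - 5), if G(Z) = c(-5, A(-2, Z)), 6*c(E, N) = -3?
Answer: -149/2 ≈ -74.500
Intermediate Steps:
A(I, s) = 9 + s
c(E, N) = -1/2 (c(E, N) = (1/6)*(-3) = -1/2)
w = 1
G(Z) = -1/2
(w*(-2))*37 + G(-5 - 5) = (1*(-2))*37 - 1/2 = -2*37 - 1/2 = -74 - 1/2 = -149/2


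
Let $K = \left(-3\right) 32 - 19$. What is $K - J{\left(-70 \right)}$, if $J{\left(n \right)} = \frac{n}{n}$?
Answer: $-116$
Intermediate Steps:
$J{\left(n \right)} = 1$
$K = -115$ ($K = -96 - 19 = -115$)
$K - J{\left(-70 \right)} = -115 - 1 = -116$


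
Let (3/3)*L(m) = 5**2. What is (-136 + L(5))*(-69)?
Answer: 7659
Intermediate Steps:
L(m) = 25 (L(m) = 5**2 = 25)
(-136 + L(5))*(-69) = (-136 + 25)*(-69) = -111*(-69) = 7659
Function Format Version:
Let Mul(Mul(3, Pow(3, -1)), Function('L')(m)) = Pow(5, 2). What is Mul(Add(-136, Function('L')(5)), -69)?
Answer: 7659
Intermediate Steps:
Function('L')(m) = 25 (Function('L')(m) = Pow(5, 2) = 25)
Mul(Add(-136, Function('L')(5)), -69) = Mul(Add(-136, 25), -69) = Mul(-111, -69) = 7659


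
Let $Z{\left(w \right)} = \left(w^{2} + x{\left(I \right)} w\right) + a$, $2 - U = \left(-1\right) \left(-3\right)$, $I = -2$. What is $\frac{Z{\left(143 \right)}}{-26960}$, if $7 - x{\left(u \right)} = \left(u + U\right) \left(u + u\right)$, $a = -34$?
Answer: $- \frac{985}{1348} \approx -0.73071$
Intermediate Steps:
$U = -1$ ($U = 2 - \left(-1\right) \left(-3\right) = 2 - 3 = -1$)
$x{\left(u \right)} = 7 - 2 u \left(-1 + u\right)$ ($x{\left(u \right)} = 7 - \left(u - 1\right) \left(u + u\right) = 7 - \left(-1 + u\right) 2 u = 7 - 2 u \left(-1 + u\right)$)
$Z{\left(w \right)} = -34 + w^{2} - 5 w$ ($Z{\left(w \right)} = \left(w^{2} + \left(7 - 2 \left(-2\right)^{2} + 2 \left(-2\right)\right) w\right) - 34 = \left(w^{2} + \left(7 - 8 - 4\right) w\right) - 34 = \left(w^{2} - 5 w\right) - 34 = -34 + w^{2} - 5 w$)
$\frac{Z{\left(143 \right)}}{-26960} = \frac{-34 + 143^{2} - 715}{-26960} = \left(-34 + 20449 - 715\right) \left(- \frac{1}{26960}\right) = 19700 \left(- \frac{1}{26960}\right) = - \frac{985}{1348}$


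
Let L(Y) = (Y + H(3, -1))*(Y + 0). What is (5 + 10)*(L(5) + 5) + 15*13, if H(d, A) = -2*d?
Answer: 195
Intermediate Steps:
L(Y) = Y*(-6 + Y) (L(Y) = (Y - 2*3)*(Y + 0) = (Y - 6)*Y = (-6 + Y)*Y = Y*(-6 + Y))
(5 + 10)*(L(5) + 5) + 15*13 = (5 + 10)*(5*(-6 + 5) + 5) + 15*13 = 15*(5*(-1) + 5) + 195 = 15*(-5 + 5) + 195 = 15*0 + 195 = 0 + 195 = 195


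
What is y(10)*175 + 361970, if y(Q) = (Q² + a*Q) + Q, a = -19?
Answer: 347970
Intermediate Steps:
y(Q) = Q² - 18*Q (y(Q) = (Q² - 19*Q) + Q = Q² - 18*Q)
y(10)*175 + 361970 = (10*(-18 + 10))*175 + 361970 = (10*(-8))*175 + 361970 = -80*175 + 361970 = -14000 + 361970 = 347970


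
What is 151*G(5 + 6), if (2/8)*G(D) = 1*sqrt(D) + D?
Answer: 6644 + 604*sqrt(11) ≈ 8647.2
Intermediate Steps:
G(D) = 4*D + 4*sqrt(D) (G(D) = 4*(1*sqrt(D) + D) = 4*(sqrt(D) + D) = 4*(D + sqrt(D)) = 4*D + 4*sqrt(D))
151*G(5 + 6) = 151*(4*(5 + 6) + 4*sqrt(5 + 6)) = 151*(4*11 + 4*sqrt(11)) = 151*(44 + 4*sqrt(11)) = 6644 + 604*sqrt(11)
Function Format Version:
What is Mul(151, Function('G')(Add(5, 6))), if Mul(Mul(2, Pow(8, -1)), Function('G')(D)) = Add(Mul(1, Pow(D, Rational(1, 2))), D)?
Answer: Add(6644, Mul(604, Pow(11, Rational(1, 2)))) ≈ 8647.2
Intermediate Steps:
Function('G')(D) = Add(Mul(4, D), Mul(4, Pow(D, Rational(1, 2)))) (Function('G')(D) = Mul(4, Add(Mul(1, Pow(D, Rational(1, 2))), D)) = Mul(4, Add(Pow(D, Rational(1, 2)), D)) = Mul(4, Add(D, Pow(D, Rational(1, 2)))) = Add(Mul(4, D), Mul(4, Pow(D, Rational(1, 2)))))
Mul(151, Function('G')(Add(5, 6))) = Mul(151, Add(Mul(4, Add(5, 6)), Mul(4, Pow(Add(5, 6), Rational(1, 2))))) = Mul(151, Add(Mul(4, 11), Mul(4, Pow(11, Rational(1, 2))))) = Mul(151, Add(44, Mul(4, Pow(11, Rational(1, 2))))) = Add(6644, Mul(604, Pow(11, Rational(1, 2))))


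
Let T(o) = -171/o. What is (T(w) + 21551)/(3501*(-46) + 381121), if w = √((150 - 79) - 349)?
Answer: 21551/220075 + 171*I*√278/61180850 ≈ 0.097926 + 4.6602e-5*I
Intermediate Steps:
w = I*√278 (w = √(71 - 349) = √(-278) = I*√278 ≈ 16.673*I)
(T(w) + 21551)/(3501*(-46) + 381121) = (-171*(-I*√278/278) + 21551)/(3501*(-46) + 381121) = (-(-171)*I*√278/278 + 21551)/(-161046 + 381121) = (171*I*√278/278 + 21551)/220075 = (21551 + 171*I*√278/278)*(1/220075) = 21551/220075 + 171*I*√278/61180850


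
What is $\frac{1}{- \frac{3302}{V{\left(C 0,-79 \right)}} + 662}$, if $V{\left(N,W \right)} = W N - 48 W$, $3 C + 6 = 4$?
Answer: $\frac{1896}{1253501} \approx 0.0015126$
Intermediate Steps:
$C = - \frac{2}{3}$ ($C = -2 + \frac{1}{3} \cdot 4 = -2 + \frac{4}{3} = - \frac{2}{3} \approx -0.66667$)
$V{\left(N,W \right)} = - 48 W + N W$ ($V{\left(N,W \right)} = N W - 48 W = - 48 W + N W$)
$\frac{1}{- \frac{3302}{V{\left(C 0,-79 \right)}} + 662} = \frac{1}{- \frac{3302}{\left(-79\right) \left(-48 - 0\right)} + 662} = \frac{1}{- \frac{3302}{\left(-79\right) \left(-48 + 0\right)} + 662} = \frac{1}{- \frac{3302}{\left(-79\right) \left(-48\right)} + 662} = \frac{1}{- \frac{3302}{3792} + 662} = \frac{1}{\left(-3302\right) \frac{1}{3792} + 662} = \frac{1}{- \frac{1651}{1896} + 662} = \frac{1}{\frac{1253501}{1896}} = \frac{1896}{1253501}$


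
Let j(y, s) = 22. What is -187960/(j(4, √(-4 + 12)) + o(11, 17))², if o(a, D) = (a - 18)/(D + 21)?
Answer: -271414240/687241 ≈ -394.93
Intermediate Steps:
o(a, D) = (-18 + a)/(21 + D)
-187960/(j(4, √(-4 + 12)) + o(11, 17))² = -187960/(22 + (-18 + 11)/(21 + 17))² = -187960/(22 - 7/38)² = -187960/((829/38)²) = -187960/687241/1444 = -187960*1444/687241 = -271414240/687241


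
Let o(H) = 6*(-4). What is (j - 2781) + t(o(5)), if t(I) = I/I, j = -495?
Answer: -3275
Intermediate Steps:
o(H) = -24
t(I) = 1
(j - 2781) + t(o(5)) = (-495 - 2781) + 1 = -3276 + 1 = -3275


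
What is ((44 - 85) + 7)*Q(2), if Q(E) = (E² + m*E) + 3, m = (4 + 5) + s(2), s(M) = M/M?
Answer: -918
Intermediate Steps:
s(M) = 1
m = 10 (m = (4 + 5) + 1 = 9 + 1 = 10)
Q(E) = 3 + E² + 10*E (Q(E) = (E² + 10*E) + 3 = 3 + E² + 10*E)
((44 - 85) + 7)*Q(2) = ((44 - 85) + 7)*(3 + 2² + 10*2) = (-41 + 7)*(3 + 4 + 20) = -34*27 = -918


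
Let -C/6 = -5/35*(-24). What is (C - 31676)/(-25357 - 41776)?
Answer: 221876/469931 ≈ 0.47215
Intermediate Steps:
C = -144/7 (C = -6*(-5/35)*(-24) = -6*(-5*1/35)*(-24) = -(-6)*(-24)/7 = -6*24/7 = -144/7 ≈ -20.571)
(C - 31676)/(-25357 - 41776) = (-144/7 - 31676)/(-25357 - 41776) = -221876/7/(-67133) = -221876/7*(-1/67133) = 221876/469931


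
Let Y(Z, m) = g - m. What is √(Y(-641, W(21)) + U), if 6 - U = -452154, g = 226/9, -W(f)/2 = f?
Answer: 2*√1017511/3 ≈ 672.48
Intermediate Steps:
W(f) = -2*f
g = 226/9 (g = 226*(⅑) = 226/9 ≈ 25.111)
Y(Z, m) = 226/9 - m
U = 452160 (U = 6 - 1*(-452154) = 6 + 452154 = 452160)
√(Y(-641, W(21)) + U) = √((226/9 - (-2)*21) + 452160) = √((226/9 - 1*(-42)) + 452160) = √((226/9 + 42) + 452160) = √(604/9 + 452160) = √(4070044/9) = 2*√1017511/3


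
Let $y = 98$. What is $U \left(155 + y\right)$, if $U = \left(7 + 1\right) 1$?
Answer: $2024$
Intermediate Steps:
$U = 8$ ($U = 8 \cdot 1 = 8$)
$U \left(155 + y\right) = 8 \left(155 + 98\right) = 8 \cdot 253 = 2024$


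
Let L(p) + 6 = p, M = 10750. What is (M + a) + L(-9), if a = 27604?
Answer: 38339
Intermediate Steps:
L(p) = -6 + p
(M + a) + L(-9) = (10750 + 27604) + (-6 - 9) = 38354 - 15 = 38339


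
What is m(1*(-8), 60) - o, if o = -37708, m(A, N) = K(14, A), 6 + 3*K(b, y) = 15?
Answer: 37711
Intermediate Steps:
K(b, y) = 3 (K(b, y) = -2 + (1/3)*15 = -2 + 5 = 3)
m(A, N) = 3
m(1*(-8), 60) - o = 3 - 1*(-37708) = 3 + 37708 = 37711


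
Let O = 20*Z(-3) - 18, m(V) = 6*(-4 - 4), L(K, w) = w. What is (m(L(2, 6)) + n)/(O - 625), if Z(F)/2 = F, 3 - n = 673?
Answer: 718/763 ≈ 0.94102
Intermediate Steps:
n = -670 (n = 3 - 1*673 = 3 - 673 = -670)
Z(F) = 2*F
m(V) = -48 (m(V) = 6*(-8) = -48)
O = -138 (O = 20*(2*(-3)) - 18 = 20*(-6) - 18 = -120 - 18 = -138)
(m(L(2, 6)) + n)/(O - 625) = (-48 - 670)/(-138 - 625) = -718/(-763) = -718*(-1/763) = 718/763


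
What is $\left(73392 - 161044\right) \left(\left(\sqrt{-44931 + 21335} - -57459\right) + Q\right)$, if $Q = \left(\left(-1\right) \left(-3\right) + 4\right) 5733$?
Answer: $-8553958680 - 175304 i \sqrt{5899} \approx -8.554 \cdot 10^{9} - 1.3464 \cdot 10^{7} i$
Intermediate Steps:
$Q = 40131$ ($Q = \left(3 + 4\right) 5733 = 7 \cdot 5733 = 40131$)
$\left(73392 - 161044\right) \left(\left(\sqrt{-44931 + 21335} - -57459\right) + Q\right) = \left(73392 - 161044\right) \left(\left(\sqrt{-44931 + 21335} - -57459\right) + 40131\right) = - 87652 \left(\left(\sqrt{-23596} + 57459\right) + 40131\right) = - 87652 \left(\left(2 i \sqrt{5899} + 57459\right) + 40131\right) = - 87652 \left(\left(57459 + 2 i \sqrt{5899}\right) + 40131\right) = - 87652 \left(97590 + 2 i \sqrt{5899}\right) = -8553958680 - 175304 i \sqrt{5899}$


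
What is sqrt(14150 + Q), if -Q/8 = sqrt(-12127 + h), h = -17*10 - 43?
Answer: sqrt(14150 - 16*I*sqrt(3085)) ≈ 119.01 - 3.7336*I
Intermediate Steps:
h = -213 (h = -170 - 43 = -213)
Q = -16*I*sqrt(3085) (Q = -8*sqrt(-12127 - 213) = -16*I*sqrt(3085) ≈ -888.68*I)
sqrt(14150 + Q) = sqrt(14150 - 16*I*sqrt(3085))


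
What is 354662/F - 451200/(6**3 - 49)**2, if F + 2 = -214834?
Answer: -53412585859/2995780602 ≈ -17.829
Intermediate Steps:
F = -214836 (F = -2 - 214834 = -214836)
354662/F - 451200/(6**3 - 49)**2 = 354662/(-214836) - 451200/(6**3 - 49)**2 = 354662*(-1/214836) - 451200/(216 - 49)**2 = -177331/107418 - 451200/(167**2) = -177331/107418 - 451200/27889 = -53412585859/2995780602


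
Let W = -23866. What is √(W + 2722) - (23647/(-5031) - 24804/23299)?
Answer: 51980029/9016713 + 2*I*√5286 ≈ 5.7649 + 145.41*I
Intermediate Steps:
√(W + 2722) - (23647/(-5031) - 24804/23299) = √(-23866 + 2722) - (23647/(-5031) - 24804/23299) = √(-21144) - (23647*(-1/5031) - 24804*1/23299) = 2*I*√5286 - (-1819/387 - 24804/23299) = 2*I*√5286 - 1*(-51980029/9016713) = 2*I*√5286 + 51980029/9016713 = 51980029/9016713 + 2*I*√5286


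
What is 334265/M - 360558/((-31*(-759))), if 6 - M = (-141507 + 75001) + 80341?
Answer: -389426599/9860077 ≈ -39.495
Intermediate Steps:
M = -13829 (M = 6 - ((-141507 + 75001) + 80341) = 6 - (-66506 + 80341) = 6 - 1*13835 = 6 - 13835 = -13829)
334265/M - 360558/((-31*(-759))) = 334265/(-13829) - 360558/((-31*(-759))) = 334265*(-1/13829) - 360558/23529 = -334265/13829 - 360558*1/23529 = -334265/13829 - 10926/713 = -389426599/9860077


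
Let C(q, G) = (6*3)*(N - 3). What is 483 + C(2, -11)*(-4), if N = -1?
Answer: 771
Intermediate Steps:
C(q, G) = -72 (C(q, G) = (6*3)*(-1 - 3) = 18*(-4) = -72)
483 + C(2, -11)*(-4) = 483 - 72*(-4) = 483 + 288 = 771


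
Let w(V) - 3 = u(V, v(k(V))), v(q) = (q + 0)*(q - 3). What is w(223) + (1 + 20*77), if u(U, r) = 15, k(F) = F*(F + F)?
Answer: 1559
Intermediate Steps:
k(F) = 2*F² (k(F) = F*(2*F) = 2*F²)
v(q) = q*(-3 + q)
w(V) = 18 (w(V) = 3 + 15 = 18)
w(223) + (1 + 20*77) = 18 + (1 + 20*77) = 18 + (1 + 1540) = 18 + 1541 = 1559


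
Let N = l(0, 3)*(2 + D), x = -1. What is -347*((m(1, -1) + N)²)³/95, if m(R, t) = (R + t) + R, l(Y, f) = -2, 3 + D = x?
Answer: -1084375/19 ≈ -57072.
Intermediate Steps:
D = -4 (D = -3 - 1 = -4)
N = 4 (N = -2*(2 - 4) = -2*(-2) = 4)
m(R, t) = t + 2*R
-347*((m(1, -1) + N)²)³/95 = -347*(((-1 + 2*1) + 4)²)³/95 = -347*(((-1 + 2) + 4)²)³/95 = -347*((1 + 4)²)³/95 = -347*(5²)³/95 = -347*25³/95 = -5421875/95 = -347*3125/19 = -1084375/19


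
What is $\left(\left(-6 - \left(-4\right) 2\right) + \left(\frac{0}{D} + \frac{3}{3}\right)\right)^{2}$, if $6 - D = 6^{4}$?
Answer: $9$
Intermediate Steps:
$D = -1290$ ($D = 6 - 6^{4} = 6 - 1296 = -1290$)
$\left(\left(-6 - \left(-4\right) 2\right) + \left(\frac{0}{D} + \frac{3}{3}\right)\right)^{2} = \left(\left(-6 - \left(-4\right) 2\right) + \left(\frac{0}{-1290} + \frac{3}{3}\right)\right)^{2} = \left(\left(-6 - -8\right) + \left(0 \left(- \frac{1}{1290}\right) + 3 \cdot \frac{1}{3}\right)\right)^{2} = \left(\left(-6 + 8\right) + \left(0 + 1\right)\right)^{2} = \left(2 + 1\right)^{2} = 3^{2} = 9$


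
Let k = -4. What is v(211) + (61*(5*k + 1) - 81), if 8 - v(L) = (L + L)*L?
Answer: -90274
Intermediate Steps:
v(L) = 8 - 2*L**2 (v(L) = 8 - (L + L)*L = 8 - 2*L*L = 8 - 2*L**2)
v(211) + (61*(5*k + 1) - 81) = (8 - 2*211**2) + (61*(5*(-4) + 1) - 81) = (8 - 2*44521) + (61*(-20 + 1) - 81) = (8 - 89042) + (61*(-19) - 81) = -89034 + (-1159 - 81) = -89034 - 1240 = -90274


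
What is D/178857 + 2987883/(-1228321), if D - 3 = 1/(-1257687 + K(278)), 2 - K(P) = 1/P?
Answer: -26692249336778725178/10973279903638630401 ≈ -2.4325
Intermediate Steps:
K(P) = 2 - 1/P
D = 1048909015/349636431 (D = 3 + 1/(-1257687 + (2 - 1/278)) = 3 + 1/(-1257687 + 555/278) = 3 + 1/(-349636431/278) = 3 - 278/349636431 = 1048909015/349636431 ≈ 3.0000)
D/178857 + 2987883/(-1228321) = (1048909015/349636431)/178857 + 2987883/(-1228321) = (1048909015/349636431)*(1/178857) + 2987883*(-1/1228321) = 149844145/8933560448481 - 2987883/1228321 = -26692249336778725178/10973279903638630401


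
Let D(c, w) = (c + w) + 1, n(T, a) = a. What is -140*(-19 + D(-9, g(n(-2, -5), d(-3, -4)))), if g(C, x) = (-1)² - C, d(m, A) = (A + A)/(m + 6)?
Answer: 2940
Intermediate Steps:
d(m, A) = 2*A/(6 + m) (d(m, A) = (2*A)/(6 + m) = 2*A/(6 + m))
g(C, x) = 1 - C
D(c, w) = 1 + c + w
-140*(-19 + D(-9, g(n(-2, -5), d(-3, -4)))) = -140*(-19 + (1 - 9 + (1 - 1*(-5)))) = -140*(-19 + (1 - 9 + (1 + 5))) = -140*(-19 + (1 - 9 + 6)) = -140*(-19 - 2) = -140*(-21) = 2940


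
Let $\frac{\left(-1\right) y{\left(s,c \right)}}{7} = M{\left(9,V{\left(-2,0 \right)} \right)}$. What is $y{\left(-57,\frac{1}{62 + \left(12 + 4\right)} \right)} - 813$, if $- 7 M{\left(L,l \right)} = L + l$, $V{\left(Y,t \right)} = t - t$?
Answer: $-804$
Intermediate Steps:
$V{\left(Y,t \right)} = 0$
$M{\left(L,l \right)} = - \frac{L}{7} - \frac{l}{7}$ ($M{\left(L,l \right)} = - \frac{L + l}{7} = - \frac{L}{7} - \frac{l}{7}$)
$y{\left(s,c \right)} = 9$ ($y{\left(s,c \right)} = - 7 \left(\left(- \frac{1}{7}\right) 9 - 0\right) = - 7 \left(- \frac{9}{7} + 0\right) = \left(-7\right) \left(- \frac{9}{7}\right) = 9$)
$y{\left(-57,\frac{1}{62 + \left(12 + 4\right)} \right)} - 813 = 9 - 813 = -804$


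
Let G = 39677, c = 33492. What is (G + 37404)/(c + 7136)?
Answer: 77081/40628 ≈ 1.8972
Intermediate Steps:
(G + 37404)/(c + 7136) = (39677 + 37404)/(33492 + 7136) = 77081/40628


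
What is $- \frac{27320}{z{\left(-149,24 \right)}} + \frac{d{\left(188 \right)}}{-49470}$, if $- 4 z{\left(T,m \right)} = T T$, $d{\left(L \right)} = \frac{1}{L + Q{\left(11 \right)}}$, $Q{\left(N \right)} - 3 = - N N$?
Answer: $\frac{378425689799}{76879842900} \approx 4.9223$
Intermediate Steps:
$Q{\left(N \right)} = 3 - N^{2}$ ($Q{\left(N \right)} = 3 - N N = 3 - N^{2}$)
$d{\left(L \right)} = \frac{1}{-118 + L}$ ($d{\left(L \right)} = \frac{1}{L + \left(3 - 11^{2}\right)} = \frac{1}{L + \left(3 - 121\right)} = \frac{1}{L - 118} = \frac{1}{-118 + L}$)
$z{\left(T,m \right)} = - \frac{T^{2}}{4}$ ($z{\left(T,m \right)} = - \frac{T T}{4} = - \frac{T^{2}}{4}$)
$- \frac{27320}{z{\left(-149,24 \right)}} + \frac{d{\left(188 \right)}}{-49470} = - \frac{27320}{\left(- \frac{1}{4}\right) \left(-149\right)^{2}} + \frac{1}{\left(-118 + 188\right) \left(-49470\right)} = - \frac{27320}{\left(- \frac{1}{4}\right) 22201} + \frac{1}{70} \left(- \frac{1}{49470}\right) = - \frac{27320}{- \frac{22201}{4}} + \frac{1}{70} \left(- \frac{1}{49470}\right) = \left(-27320\right) \left(- \frac{4}{22201}\right) - \frac{1}{3462900} = \frac{109280}{22201} - \frac{1}{3462900} = \frac{378425689799}{76879842900}$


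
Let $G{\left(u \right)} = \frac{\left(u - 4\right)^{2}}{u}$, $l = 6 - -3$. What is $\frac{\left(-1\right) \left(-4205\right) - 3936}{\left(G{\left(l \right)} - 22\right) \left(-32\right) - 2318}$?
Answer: $- \frac{2421}{15326} \approx -0.15797$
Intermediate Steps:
$l = 9$ ($l = 6 + 3 = 9$)
$G{\left(u \right)} = \frac{\left(-4 + u\right)^{2}}{u}$
$\frac{\left(-1\right) \left(-4205\right) - 3936}{\left(G{\left(l \right)} - 22\right) \left(-32\right) - 2318} = \frac{\left(-1\right) \left(-4205\right) - 3936}{\left(\frac{\left(-4 + 9\right)^{2}}{9} - 22\right) \left(-32\right) - 2318} = \frac{4205 - 3936}{\left(\frac{5^{2}}{9} - 22\right) \left(-32\right) - 2318} = \frac{269}{\left(\frac{1}{9} \cdot 25 - 22\right) \left(-32\right) - 2318} = \frac{269}{\left(\frac{25}{9} - 22\right) \left(-32\right) - 2318} = \frac{269}{\left(- \frac{173}{9}\right) \left(-32\right) - 2318} = \frac{269}{\frac{5536}{9} - 2318} = \frac{269}{- \frac{15326}{9}} = 269 \left(- \frac{9}{15326}\right) = - \frac{2421}{15326}$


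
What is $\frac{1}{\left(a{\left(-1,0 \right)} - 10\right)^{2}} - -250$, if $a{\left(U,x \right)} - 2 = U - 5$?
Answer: $\frac{49001}{196} \approx 250.01$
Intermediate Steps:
$a{\left(U,x \right)} = -3 + U$ ($a{\left(U,x \right)} = 2 + \left(U - 5\right) = 2 + \left(-5 + U\right) = -3 + U$)
$\frac{1}{\left(a{\left(-1,0 \right)} - 10\right)^{2}} - -250 = \frac{1}{\left(\left(-3 - 1\right) - 10\right)^{2}} - -250 = \frac{1}{\left(-4 - 10\right)^{2}} + 250 = \frac{1}{\left(-14\right)^{2}} + 250 = \frac{1}{196} + 250 = \frac{49001}{196}$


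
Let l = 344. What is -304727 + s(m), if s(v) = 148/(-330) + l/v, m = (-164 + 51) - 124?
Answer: -3972141211/13035 ≈ -3.0473e+5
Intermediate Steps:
m = -237 (m = -113 - 124 = -237)
s(v) = -74/165 + 344/v (s(v) = 148/(-330) + 344/v = 148*(-1/330) + 344/v = -74/165 + 344/v)
-304727 + s(m) = -304727 + (-74/165 + 344/(-237)) = -304727 + (-74/165 + 344*(-1/237)) = -304727 + (-74/165 - 344/237) = -304727 - 24766/13035 = -3972141211/13035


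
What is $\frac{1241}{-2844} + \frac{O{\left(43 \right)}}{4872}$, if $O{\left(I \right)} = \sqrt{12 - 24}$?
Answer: $- \frac{1241}{2844} + \frac{i \sqrt{3}}{2436} \approx -0.43636 + 0.00071102 i$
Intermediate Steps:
$O{\left(I \right)} = 2 i \sqrt{3}$ ($O{\left(I \right)} = \sqrt{-12} = 2 i \sqrt{3}$)
$\frac{1241}{-2844} + \frac{O{\left(43 \right)}}{4872} = \frac{1241}{-2844} + \frac{2 i \sqrt{3}}{4872} = 1241 \left(- \frac{1}{2844}\right) + 2 i \sqrt{3} \cdot \frac{1}{4872} = - \frac{1241}{2844} + \frac{i \sqrt{3}}{2436}$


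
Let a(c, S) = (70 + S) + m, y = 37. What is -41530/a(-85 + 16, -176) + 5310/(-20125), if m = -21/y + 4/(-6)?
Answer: 18541924764/47909575 ≈ 387.02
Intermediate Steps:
m = -137/111 (m = -21/37 + 4/(-6) = -21*1/37 + 4*(-⅙) = -21/37 - ⅔ = -137/111 ≈ -1.2342)
a(c, S) = 7633/111 + S (a(c, S) = (70 + S) - 137/111 = 7633/111 + S)
-41530/a(-85 + 16, -176) + 5310/(-20125) = -41530/(7633/111 - 176) + 5310/(-20125) = -41530/(-11903/111) + 5310*(-1/20125) = -41530*(-111/11903) - 1062/4025 = 4609830/11903 - 1062/4025 = 18541924764/47909575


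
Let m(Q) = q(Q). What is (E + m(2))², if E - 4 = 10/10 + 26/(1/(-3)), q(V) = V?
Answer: 5041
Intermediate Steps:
m(Q) = Q
E = -73 (E = 4 + (10/10 + 26/(1/(-3))) = 4 + (10*(⅒) + 26/(-⅓)) = 4 + (1 + 26*(-3)) = 4 + (1 - 78) = 4 - 77 = -73)
(E + m(2))² = (-73 + 2)² = (-71)² = 5041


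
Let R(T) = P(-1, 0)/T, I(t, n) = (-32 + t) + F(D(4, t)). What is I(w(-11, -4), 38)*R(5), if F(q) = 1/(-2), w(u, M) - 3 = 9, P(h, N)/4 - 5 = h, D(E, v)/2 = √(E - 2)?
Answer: -328/5 ≈ -65.600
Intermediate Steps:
D(E, v) = 2*√(-2 + E) (D(E, v) = 2*√(E - 2) = 2*√(-2 + E))
P(h, N) = 20 + 4*h
w(u, M) = 12 (w(u, M) = 3 + 9 = 12)
F(q) = -½
I(t, n) = -65/2 + t (I(t, n) = (-32 + t) - ½ = -65/2 + t)
R(T) = 16/T (R(T) = (20 + 4*(-1))/T = (20 - 4)/T = 16/T)
I(w(-11, -4), 38)*R(5) = (-65/2 + 12)*(16/5) = -328/5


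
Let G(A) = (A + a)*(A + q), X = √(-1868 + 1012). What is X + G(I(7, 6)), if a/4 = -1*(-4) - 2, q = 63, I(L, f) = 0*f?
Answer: 504 + 2*I*√214 ≈ 504.0 + 29.257*I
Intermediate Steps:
I(L, f) = 0
X = 2*I*√214 (X = √(-856) = 2*I*√214 ≈ 29.257*I)
a = 8 (a = 4*(-1*(-4) - 2) = 4*(4 - 2) = 4*2 = 8)
G(A) = (8 + A)*(63 + A) (G(A) = (A + 8)*(A + 63) = (8 + A)*(63 + A))
X + G(I(7, 6)) = 2*I*√214 + (504 + 0² + 71*0) = 2*I*√214 + (504 + 0 + 0) = 2*I*√214 + 504 = 504 + 2*I*√214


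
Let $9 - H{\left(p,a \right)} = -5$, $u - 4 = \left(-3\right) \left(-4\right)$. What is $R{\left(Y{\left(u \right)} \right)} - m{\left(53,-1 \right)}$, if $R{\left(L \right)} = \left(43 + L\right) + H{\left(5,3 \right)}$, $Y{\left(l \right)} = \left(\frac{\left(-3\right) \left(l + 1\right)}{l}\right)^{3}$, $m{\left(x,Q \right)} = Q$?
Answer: $\frac{104917}{4096} \approx 25.615$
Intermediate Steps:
$u = 16$ ($u = 4 - -12 = 4 + 12 = 16$)
$H{\left(p,a \right)} = 14$ ($H{\left(p,a \right)} = 9 - -5 = 9 + 5 = 14$)
$Y{\left(l \right)} = \frac{\left(-3 - 3 l\right)^{3}}{l^{3}}$ ($Y{\left(l \right)} = \left(\frac{\left(-3\right) \left(1 + l\right)}{l}\right)^{3} = \left(\frac{-3 - 3 l}{l}\right)^{3} = \frac{\left(-3 - 3 l\right)^{3}}{l^{3}}$)
$R{\left(L \right)} = 57 + L$ ($R{\left(L \right)} = \left(43 + L\right) + 14 = 57 + L$)
$R{\left(Y{\left(u \right)} \right)} - m{\left(53,-1 \right)} = \left(57 - \frac{27 \left(1 + 16\right)^{3}}{4096}\right) - -1 = \left(57 - \frac{27 \cdot 17^{3}}{4096}\right) + 1 = \left(57 - \frac{27}{4096} \cdot 4913\right) + 1 = \left(57 - \frac{132651}{4096}\right) + 1 = \frac{100821}{4096} + 1 = \frac{104917}{4096}$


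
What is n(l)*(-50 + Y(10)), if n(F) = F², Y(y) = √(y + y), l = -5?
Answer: -1250 + 50*√5 ≈ -1138.2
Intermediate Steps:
Y(y) = √2*√y (Y(y) = √(2*y) = √2*√y)
n(l)*(-50 + Y(10)) = (-5)²*(-50 + √2*√10) = 25*(-50 + 2*√5) = -1250 + 50*√5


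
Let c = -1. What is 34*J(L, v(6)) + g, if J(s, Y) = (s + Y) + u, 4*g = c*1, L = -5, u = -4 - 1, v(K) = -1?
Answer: -1497/4 ≈ -374.25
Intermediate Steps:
u = -5
g = -1/4 (g = (-1*1)/4 = (1/4)*(-1) = -1/4 ≈ -0.25000)
J(s, Y) = -5 + Y + s (J(s, Y) = (s + Y) - 5 = (Y + s) - 5 = -5 + Y + s)
34*J(L, v(6)) + g = 34*(-5 - 1 - 5) - 1/4 = 34*(-11) - 1/4 = -374 - 1/4 = -1497/4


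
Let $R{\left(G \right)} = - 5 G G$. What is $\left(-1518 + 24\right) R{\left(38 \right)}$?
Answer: $10786680$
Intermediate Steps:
$R{\left(G \right)} = - 5 G^{2}$
$\left(-1518 + 24\right) R{\left(38 \right)} = \left(-1518 + 24\right) \left(- 5 \cdot 38^{2}\right) = - 1494 \left(\left(-5\right) 1444\right) = \left(-1494\right) \left(-7220\right) = 10786680$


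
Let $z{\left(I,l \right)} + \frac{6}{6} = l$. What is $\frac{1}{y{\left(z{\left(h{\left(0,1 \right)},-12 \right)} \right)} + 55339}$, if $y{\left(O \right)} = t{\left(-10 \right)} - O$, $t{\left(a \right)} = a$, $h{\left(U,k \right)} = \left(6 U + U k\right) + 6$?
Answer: $\frac{1}{55342} \approx 1.8069 \cdot 10^{-5}$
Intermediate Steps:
$h{\left(U,k \right)} = 6 + 6 U + U k$
$z{\left(I,l \right)} = -1 + l$
$y{\left(O \right)} = -10 - O$
$\frac{1}{y{\left(z{\left(h{\left(0,1 \right)},-12 \right)} \right)} + 55339} = \frac{1}{\left(-10 - \left(-1 - 12\right)\right) + 55339} = \frac{1}{\left(-10 - -13\right) + 55339} = \frac{1}{\left(-10 + 13\right) + 55339} = \frac{1}{3 + 55339} = \frac{1}{55342}$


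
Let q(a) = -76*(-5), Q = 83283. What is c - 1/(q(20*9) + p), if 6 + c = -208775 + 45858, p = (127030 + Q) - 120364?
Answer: -14716671668/90329 ≈ -1.6292e+5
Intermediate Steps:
q(a) = 380
p = 89949 (p = (127030 + 83283) - 120364 = 210313 - 120364 = 89949)
c = -162923 (c = -6 + (-208775 + 45858) = -6 - 162917 = -162923)
c - 1/(q(20*9) + p) = -162923 - 1/(380 + 89949) = -162923 - 1/90329 = -14716671668/90329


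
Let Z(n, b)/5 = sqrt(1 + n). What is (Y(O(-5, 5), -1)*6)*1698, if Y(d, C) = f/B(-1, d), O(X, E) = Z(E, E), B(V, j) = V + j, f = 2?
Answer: 20376/149 + 101880*sqrt(6)/149 ≈ 1811.6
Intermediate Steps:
Z(n, b) = 5*sqrt(1 + n)
O(X, E) = 5*sqrt(1 + E)
Y(d, C) = 2/(-1 + d)
(Y(O(-5, 5), -1)*6)*1698 = ((2/(-1 + 5*sqrt(1 + 5)))*6)*1698 = ((2/(-1 + 5*sqrt(6)))*6)*1698 = (12/(-1 + 5*sqrt(6)))*1698 = 20376/(-1 + 5*sqrt(6))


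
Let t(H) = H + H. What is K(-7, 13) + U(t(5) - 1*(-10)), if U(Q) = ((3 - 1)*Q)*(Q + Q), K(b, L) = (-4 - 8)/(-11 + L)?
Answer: 1594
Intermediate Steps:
K(b, L) = -12/(-11 + L)
t(H) = 2*H
U(Q) = 4*Q² (U(Q) = (2*Q)*(2*Q) = 4*Q²)
K(-7, 13) + U(t(5) - 1*(-10)) = -12/(-11 + 13) + 4*(2*5 - 1*(-10))² = -12/2 + 4*(10 + 10)² = -12*½ + 4*20² = -6 + 4*400 = -6 + 1600 = 1594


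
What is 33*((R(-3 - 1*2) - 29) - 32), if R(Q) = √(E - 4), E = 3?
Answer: -2013 + 33*I ≈ -2013.0 + 33.0*I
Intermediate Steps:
R(Q) = I (R(Q) = √(3 - 4) = √(-1) = I)
33*((R(-3 - 1*2) - 29) - 32) = 33*((I - 29) - 32) = 33*((-29 + I) - 32) = 33*(-61 + I) = -2013 + 33*I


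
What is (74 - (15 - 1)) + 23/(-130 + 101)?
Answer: 1717/29 ≈ 59.207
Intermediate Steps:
(74 - (15 - 1)) + 23/(-130 + 101) = (74 - 1*14) + 23/(-29) = (74 - 14) - 1/29*23 = 60 - 23/29 = 1717/29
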